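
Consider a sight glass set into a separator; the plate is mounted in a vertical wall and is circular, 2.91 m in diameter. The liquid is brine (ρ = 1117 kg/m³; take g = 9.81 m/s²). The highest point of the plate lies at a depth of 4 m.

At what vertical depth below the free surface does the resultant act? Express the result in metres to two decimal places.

h_p = 5.55 m

γ = ρg = 1117 × 9.81 / 1000 = 10.95777 kN/m³.
The centroid is at the centre, 1.455 m below the top of the plate, so the centroid depth is h_c = 4 + 1.455 = 5.455 m.
A = π(1.455)² = 6.65083 m².
Resultant F = γ·h_c·A = 10.95777 × 5.455 × 6.65083 = 397.551 kN.
I_c = πr⁴/4 = π × 1.455⁴/4 = 3.51999 m⁴.
Centre of pressure: y_p = y_c + I_c/(y_c·A) = 5.455 + 3.51999/(5.455 × 6.65083) = 5.455 + 0.0970221 = 5.55202 m along the plane.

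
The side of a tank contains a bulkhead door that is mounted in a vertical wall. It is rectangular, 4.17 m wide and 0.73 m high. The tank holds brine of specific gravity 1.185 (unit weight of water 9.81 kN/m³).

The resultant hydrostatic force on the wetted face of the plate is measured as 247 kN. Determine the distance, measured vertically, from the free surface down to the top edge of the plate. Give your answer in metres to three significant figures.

γ = 1.185 × 9.81 = 11.62485 kN/m³.
A = 4.17 × 0.73 = 3.0441 m².
From F = γ·h_c·A, the centroid depth is h_c = 247/(11.62485 × 3.0441) = 6.97992 m.
The centroid lies 0.73/2 = 0.365 m below the top edge, so the top edge sits at h_top = 6.97992 − 0.365 = 6.61492 m below the surface.

d_top ≈ 6.61 m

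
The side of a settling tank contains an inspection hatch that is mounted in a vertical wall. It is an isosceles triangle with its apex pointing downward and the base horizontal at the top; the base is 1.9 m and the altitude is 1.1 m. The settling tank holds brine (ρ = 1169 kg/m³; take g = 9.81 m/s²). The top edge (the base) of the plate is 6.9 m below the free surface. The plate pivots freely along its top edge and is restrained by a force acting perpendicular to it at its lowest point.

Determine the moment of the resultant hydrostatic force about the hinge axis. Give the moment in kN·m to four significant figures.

M ≈ 32.74 kN·m

γ = ρg = 1169 × 9.81 / 1000 = 11.46789 kN/m³.
With the apex down, the centroid sits h/3 = 1.1/3 = 0.366667 m below the base (the top edge), so the centroid depth is h_c = 6.9 + 0.366667 = 7.26667 m.
A = ½ × 1.9 × 1.1 = 1.045 m².
Resultant F = γ·h_c·A = 11.46789 × 7.26667 × 1.045 = 87.0834 kN.
I_c = b·h³/36 = 1.9 × 1.1³/36 = 0.0702472 m⁴.
Centre of pressure: y_p = y_c + I_c/(y_c·A) = 7.26667 + 0.0702472/(7.26667 × 1.045) = 7.26667 + 0.00925076 = 7.27592 m along the plane.
The resultant acts 0.366667 + 0.00925076 = 0.375918 m (along the plate) below the hinge at the top edge, so the moment about the hinge is M = F × 0.375918 = 87.0834 × 0.375918 = 32.7362 kN·m.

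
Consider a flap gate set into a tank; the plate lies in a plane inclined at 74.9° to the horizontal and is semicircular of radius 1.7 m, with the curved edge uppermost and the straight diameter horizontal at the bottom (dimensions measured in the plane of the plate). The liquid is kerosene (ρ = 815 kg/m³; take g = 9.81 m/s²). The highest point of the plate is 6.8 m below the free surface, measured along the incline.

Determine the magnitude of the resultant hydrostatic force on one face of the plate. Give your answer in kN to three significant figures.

γ = ρg = 815 × 9.81 / 1000 = 7.99515 kN/m³.
Let θ = 74.9° be the plate's angle to the horizontal; measure y along the incline from where the plane meets the free surface. Vertical depth h = y·sinθ with sinθ = 0.965473.
The centroid lies 4r/(3π) = 0.721502 m above the diameter, so r − 4r/(3π) = 1.7 − 0.721502 = 0.978498 m below the topmost point, so y_c = 6.8 + 0.978498 = 7.7785 m and h_c = 7.7785 × 0.965473 = 7.50993 m.
A = πr²/2 = π × 1.7²/2 = 4.5396 m².
Resultant F = γ·h_c·A = 7.99515 × 7.50993 × 4.5396 = 272.571 kN.

F ≈ 273 kN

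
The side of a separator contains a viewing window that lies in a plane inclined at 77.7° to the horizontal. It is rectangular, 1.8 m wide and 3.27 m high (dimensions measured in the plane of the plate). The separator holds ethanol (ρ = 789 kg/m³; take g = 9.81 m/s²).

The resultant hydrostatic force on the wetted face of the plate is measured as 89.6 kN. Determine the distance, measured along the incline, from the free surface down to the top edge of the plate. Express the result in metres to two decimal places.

γ = ρg = 789 × 9.81 / 1000 = 7.74009 kN/m³.
A = 1.8 × 3.27 = 5.886 m².
From F = γ·h_c·A, the centroid depth is h_c = 89.6/(7.74009 × 5.886) = 1.96672 m.
Let θ = 77.7° be the plate's angle to the horizontal; measure y along the incline from where the plane meets the free surface. Vertical depth h = y·sinθ with sinθ = 0.977046.
Along the incline, y_c = h_c/sinθ = 1.96672/0.977046 = 2.01292 m.
The centroid lies 3.27/2 = 1.635 m below the top edge, so the top edge sits at y_top = 2.01292 − 1.635 = 0.37792 m along the incline.

y_top ≈ 0.38 m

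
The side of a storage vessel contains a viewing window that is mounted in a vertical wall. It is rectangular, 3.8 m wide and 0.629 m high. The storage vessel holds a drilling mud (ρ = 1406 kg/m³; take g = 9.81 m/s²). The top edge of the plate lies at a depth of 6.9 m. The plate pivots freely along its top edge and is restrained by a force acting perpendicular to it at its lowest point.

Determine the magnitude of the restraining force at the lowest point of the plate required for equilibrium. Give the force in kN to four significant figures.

P ≈ 120.7 kN

γ = ρg = 1406 × 9.81 / 1000 = 13.79286 kN/m³.
The centroid lies 0.629/2 = 0.3145 m below the top edge, so the centroid depth is h_c = 6.9 + 0.3145 = 7.2145 m.
A = 3.8 × 0.629 = 2.3902 m².
Resultant F = γ·h_c·A = 13.79286 × 7.2145 × 2.3902 = 237.845 kN.
I_c = b·h³/12 = 3.8 × 0.629³/12 = 0.0788051 m⁴.
Centre of pressure: y_p = y_c + I_c/(y_c·A) = 7.2145 + 0.0788051/(7.2145 × 2.3902) = 7.2145 + 0.00456998 = 7.21907 m along the plane.
The resultant acts 0.3145 + 0.00456998 = 0.31907 m (along the plate) below the hinge at the top edge, so the moment about the hinge is M = F × 0.31907 = 237.845 × 0.31907 = 75.8892 kN·m.
A normal force at the bottom, 0.629 m from the hinge, must supply this moment: P = 75.8892/0.629 = 120.651 kN.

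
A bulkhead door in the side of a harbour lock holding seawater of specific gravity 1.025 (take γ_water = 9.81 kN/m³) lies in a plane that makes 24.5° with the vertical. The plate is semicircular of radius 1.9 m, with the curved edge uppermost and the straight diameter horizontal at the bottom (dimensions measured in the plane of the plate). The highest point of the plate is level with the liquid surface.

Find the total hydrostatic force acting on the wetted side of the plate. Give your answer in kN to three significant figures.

F ≈ 56.7 kN

γ = 1.025 × 9.81 = 10.05525 kN/m³.
The plate makes 24.5° with the vertical, i.e. θ = 90° − 24.5° = 65.5° to the horizontal. Measuring y along the incline from the free-surface line, vertical depth h = y·sinθ with sinθ = 0.909961.
The centroid lies 4r/(3π) = 0.806385 m above the diameter, so r − 4r/(3π) = 1.9 − 0.806385 = 1.09361 m below the topmost point, so y_c = 1.09361 m and h_c = 1.09361 × 0.909961 = 0.995142 m.
A = πr²/2 = π × 1.9²/2 = 5.67057 m².
Resultant F = γ·h_c·A = 10.05525 × 0.995142 × 5.67057 = 56.742 kN.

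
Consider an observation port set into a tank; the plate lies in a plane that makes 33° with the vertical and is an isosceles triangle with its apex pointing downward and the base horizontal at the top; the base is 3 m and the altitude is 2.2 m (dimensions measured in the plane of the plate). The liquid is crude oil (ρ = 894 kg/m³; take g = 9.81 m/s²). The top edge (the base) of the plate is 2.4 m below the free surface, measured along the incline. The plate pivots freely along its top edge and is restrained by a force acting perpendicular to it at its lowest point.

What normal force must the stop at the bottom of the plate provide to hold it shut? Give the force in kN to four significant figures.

γ = ρg = 894 × 9.81 / 1000 = 8.77014 kN/m³.
The plate makes 33° with the vertical, i.e. θ = 90° − 33° = 57° to the horizontal. Measuring y along the incline from the free-surface line, vertical depth h = y·sinθ with sinθ = 0.838671.
With the apex down, the centroid sits h/3 = 2.2/3 = 0.733333 m below the base (the top edge), so y_c = 2.4 + 0.733333 = 3.13333 m and h_c = 3.13333 × 0.838671 = 2.62783 m.
A = ½ × 3 × 2.2 = 3.3 m².
Resultant F = γ·h_c·A = 8.77014 × 2.62783 × 3.3 = 76.0532 kN.
I_c = b·h³/36 = 3 × 2.2³/36 = 0.887333 m⁴.
Centre of pressure: y_p = y_c + I_c/(y_c·A) = 3.13333 + 0.887333/(3.13333 × 3.3) = 3.13333 + 0.0858157 = 3.21915 m along the plane.
The resultant acts 0.733333 + 0.0858157 = 0.819149 m (along the plate) below the hinge at the top edge, so the moment about the hinge is M = F × 0.819149 = 76.0532 × 0.819149 = 62.2989 kN·m.
A normal force at the bottom, 2.2 m from the hinge, must supply this moment: P = 62.2989/2.2 = 28.3177 kN.

P ≈ 28.32 kN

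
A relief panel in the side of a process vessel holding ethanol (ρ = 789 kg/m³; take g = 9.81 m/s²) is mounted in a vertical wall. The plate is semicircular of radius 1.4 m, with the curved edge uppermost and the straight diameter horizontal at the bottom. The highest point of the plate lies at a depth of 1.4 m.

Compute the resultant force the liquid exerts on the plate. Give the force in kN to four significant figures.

γ = ρg = 789 × 9.81 / 1000 = 7.74009 kN/m³.
The centroid lies 4r/(3π) = 0.594178 m above the diameter, so r − 4r/(3π) = 1.4 − 0.594178 = 0.805822 m below the topmost point, so the centroid depth is h_c = 1.4 + 0.805822 = 2.20582 m.
A = πr²/2 = π × 1.4²/2 = 3.07876 m².
Resultant F = γ·h_c·A = 7.74009 × 2.20582 × 3.07876 = 52.5644 kN.

F ≈ 52.56 kN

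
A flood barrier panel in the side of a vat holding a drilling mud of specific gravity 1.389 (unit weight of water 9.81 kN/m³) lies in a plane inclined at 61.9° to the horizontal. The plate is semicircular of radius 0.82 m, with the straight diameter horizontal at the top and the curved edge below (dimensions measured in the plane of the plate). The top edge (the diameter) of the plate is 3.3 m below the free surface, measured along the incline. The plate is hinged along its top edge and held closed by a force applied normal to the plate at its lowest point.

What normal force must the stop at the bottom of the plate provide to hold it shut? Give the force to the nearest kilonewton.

P ≈ 20 kN

γ = 1.389 × 9.81 = 13.62609 kN/m³.
Let θ = 61.9° be the plate's angle to the horizontal; measure y along the incline from where the plane meets the free surface. Vertical depth h = y·sinθ with sinθ = 0.882127.
The centroid of a semicircle lies 4r/(3π) = 0.348019 m from the diameter, here below the top edge, so y_c = 3.3 + 0.348019 = 3.64802 m and h_c = 3.64802 × 0.882127 = 3.21802 m.
A = πr²/2 = π × 0.82²/2 = 1.0562 m².
Resultant F = γ·h_c·A = 13.62609 × 3.21802 × 1.0562 = 46.3133 kN.
I_c = (π/8 − 8/(9π))·r⁴ = 0.109757 × 0.82⁴ = 0.0496235 m⁴.
Centre of pressure: y_p = y_c + I_c/(y_c·A) = 3.64802 + 0.0496235/(3.64802 × 1.0562) = 3.64802 + 0.0128791 = 3.6609 m along the plane.
The resultant acts 0.348019 + 0.0128791 = 0.360898 m (along the plate) below the hinge at the top edge, so the moment about the hinge is M = F × 0.360898 = 46.3133 × 0.360898 = 16.7144 kN·m.
A normal force at the bottom, 0.82 m from the hinge, must supply this moment: P = 16.7144/0.82 = 20.3834 kN.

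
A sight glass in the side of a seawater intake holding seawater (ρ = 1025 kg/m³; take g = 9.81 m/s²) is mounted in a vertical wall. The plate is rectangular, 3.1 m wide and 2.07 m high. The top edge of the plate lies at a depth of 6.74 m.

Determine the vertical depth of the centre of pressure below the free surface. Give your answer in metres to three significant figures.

γ = ρg = 1025 × 9.81 / 1000 = 10.05525 kN/m³.
The centroid lies 2.07/2 = 1.035 m below the top edge, so the centroid depth is h_c = 6.74 + 1.035 = 7.775 m.
A = 3.1 × 2.07 = 6.417 m².
Resultant F = γ·h_c·A = 10.05525 × 7.775 × 6.417 = 501.678 kN.
I_c = b·h³/12 = 3.1 × 2.07³/12 = 2.29135 m⁴.
Centre of pressure: y_p = y_c + I_c/(y_c·A) = 7.775 + 2.29135/(7.775 × 6.417) = 7.775 + 0.045926 = 7.82093 m along the plane.

h_p = 7.82 m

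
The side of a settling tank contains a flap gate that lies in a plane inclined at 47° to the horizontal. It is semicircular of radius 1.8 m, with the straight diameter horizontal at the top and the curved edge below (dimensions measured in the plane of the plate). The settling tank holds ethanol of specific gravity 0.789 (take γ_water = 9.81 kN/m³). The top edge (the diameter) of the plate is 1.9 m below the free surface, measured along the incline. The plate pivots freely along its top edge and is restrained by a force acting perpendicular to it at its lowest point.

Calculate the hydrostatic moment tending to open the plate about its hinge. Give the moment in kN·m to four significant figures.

M ≈ 65.15 kN·m

γ = 0.789 × 9.81 = 7.74009 kN/m³.
Let θ = 47° be the plate's angle to the horizontal; measure y along the incline from where the plane meets the free surface. Vertical depth h = y·sinθ with sinθ = 0.731354.
The centroid of a semicircle lies 4r/(3π) = 0.763944 m from the diameter, here below the top edge, so y_c = 1.9 + 0.763944 = 2.66394 m and h_c = 2.66394 × 0.731354 = 1.94828 m.
A = πr²/2 = π × 1.8²/2 = 5.08938 m².
Resultant F = γ·h_c·A = 7.74009 × 1.94828 × 5.08938 = 76.7472 kN.
I_c = (π/8 − 8/(9π))·r⁴ = 0.109757 × 1.8⁴ = 1.15219 m⁴.
Centre of pressure: y_p = y_c + I_c/(y_c·A) = 2.66394 + 1.15219/(2.66394 × 5.08938) = 2.66394 + 0.0849835 = 2.74892 m along the plane.
The resultant acts 0.763944 + 0.0849835 = 0.848927 m (along the plate) below the hinge at the top edge, so the moment about the hinge is M = F × 0.848927 = 76.7472 × 0.848927 = 65.1528 kN·m.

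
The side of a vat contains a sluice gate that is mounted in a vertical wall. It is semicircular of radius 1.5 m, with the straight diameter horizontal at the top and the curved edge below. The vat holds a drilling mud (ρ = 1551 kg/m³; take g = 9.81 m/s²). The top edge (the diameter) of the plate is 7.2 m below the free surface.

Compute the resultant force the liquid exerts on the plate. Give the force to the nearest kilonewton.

F ≈ 421 kN

γ = ρg = 1551 × 9.81 / 1000 = 15.21531 kN/m³.
The centroid of a semicircle lies 4r/(3π) = 0.63662 m from the diameter, here below the top edge, so the centroid depth is h_c = 7.2 + 0.63662 = 7.83662 m.
A = πr²/2 = π × 1.5²/2 = 3.53429 m².
Resultant F = γ·h_c·A = 15.21531 × 7.83662 × 3.53429 = 421.417 kN.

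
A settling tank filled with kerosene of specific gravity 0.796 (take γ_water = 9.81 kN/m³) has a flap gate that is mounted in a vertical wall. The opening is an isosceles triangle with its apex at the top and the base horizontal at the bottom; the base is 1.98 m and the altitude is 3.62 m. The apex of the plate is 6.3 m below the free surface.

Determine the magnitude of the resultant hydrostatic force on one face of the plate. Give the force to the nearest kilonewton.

F ≈ 244 kN

γ = 0.796 × 9.81 = 7.80876 kN/m³.
With the apex up, the centroid sits 2h/3 = 2 × 3.62/3 = 2.41333 m below the apex, so the centroid depth is h_c = 6.3 + 2.41333 = 8.71333 m.
A = ½ × 1.98 × 3.62 = 3.5838 m².
Resultant F = γ·h_c·A = 7.80876 × 8.71333 × 3.5838 = 243.843 kN.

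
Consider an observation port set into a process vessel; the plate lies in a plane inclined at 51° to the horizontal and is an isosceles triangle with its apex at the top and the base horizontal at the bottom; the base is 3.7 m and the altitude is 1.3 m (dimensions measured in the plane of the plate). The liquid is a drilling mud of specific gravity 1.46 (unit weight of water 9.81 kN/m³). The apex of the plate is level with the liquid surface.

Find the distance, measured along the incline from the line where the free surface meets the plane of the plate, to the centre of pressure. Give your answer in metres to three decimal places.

y_p = 0.975 m

γ = 1.46 × 9.81 = 14.3226 kN/m³.
Let θ = 51° be the plate's angle to the horizontal; measure y along the incline from where the plane meets the free surface. Vertical depth h = y·sinθ with sinθ = 0.777146.
With the apex up, the centroid sits 2h/3 = 2 × 1.3/3 = 0.866667 m below the apex, so y_c = 0.866667 m and h_c = 0.866667 × 0.777146 = 0.673527 m.
A = ½ × 3.7 × 1.3 = 2.405 m².
Resultant F = γ·h_c·A = 14.3226 × 0.673527 × 2.405 = 23.2002 kN.
I_c = b·h³/36 = 3.7 × 1.3³/36 = 0.225803 m⁴.
Centre of pressure: y_p = y_c + I_c/(y_c·A) = 0.866667 + 0.225803/(0.866667 × 2.405) = 0.866667 + 0.108333 = 0.975 m along the plane.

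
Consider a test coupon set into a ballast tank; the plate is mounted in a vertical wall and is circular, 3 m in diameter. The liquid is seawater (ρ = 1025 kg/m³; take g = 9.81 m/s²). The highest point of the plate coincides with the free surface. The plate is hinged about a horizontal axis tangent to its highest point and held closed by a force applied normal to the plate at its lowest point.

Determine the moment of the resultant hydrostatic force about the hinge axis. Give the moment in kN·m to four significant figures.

γ = ρg = 1025 × 9.81 / 1000 = 10.05525 kN/m³.
The centroid is at the centre, 1.5 m below the top of the plate, so the centroid depth is h_c = 1.5 m.
A = π(1.5)² = 7.06858 m².
Resultant F = γ·h_c·A = 10.05525 × 1.5 × 7.06858 = 106.615 kN.
I_c = πr⁴/4 = π × 1.5⁴/4 = 3.97608 m⁴.
Centre of pressure: y_p = y_c + I_c/(y_c·A) = 1.5 + 3.97608/(1.5 × 7.06858) = 1.5 + 0.375 = 1.875 m along the plane.
The resultant acts 1.5 + 0.375 = 1.875 m (along the plate) below the hinge at the top edge, so the moment about the hinge is M = F × 1.875 = 106.615 × 1.875 = 199.903 kN·m.

M ≈ 199.9 kN·m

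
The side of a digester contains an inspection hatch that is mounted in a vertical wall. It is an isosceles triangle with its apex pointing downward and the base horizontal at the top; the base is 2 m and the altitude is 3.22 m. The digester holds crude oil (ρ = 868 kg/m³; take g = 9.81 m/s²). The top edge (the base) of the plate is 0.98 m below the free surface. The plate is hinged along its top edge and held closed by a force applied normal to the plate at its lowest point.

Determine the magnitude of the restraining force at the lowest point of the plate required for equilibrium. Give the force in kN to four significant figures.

γ = ρg = 868 × 9.81 / 1000 = 8.51508 kN/m³.
With the apex down, the centroid sits h/3 = 3.22/3 = 1.07333 m below the base (the top edge), so the centroid depth is h_c = 0.98 + 1.07333 = 2.05333 m.
A = ½ × 2 × 3.22 = 3.22 m².
Resultant F = γ·h_c·A = 8.51508 × 2.05333 × 3.22 = 56.2993 kN.
I_c = b·h³/36 = 2 × 3.22³/36 = 1.85479 m⁴.
Centre of pressure: y_p = y_c + I_c/(y_c·A) = 2.05333 + 1.85479/(2.05333 × 3.22) = 2.05333 + 0.280531 = 2.33386 m along the plane.
The resultant acts 1.07333 + 0.280531 = 1.35386 m (along the plate) below the hinge at the top edge, so the moment about the hinge is M = F × 1.35386 = 56.2993 × 1.35386 = 76.2214 kN·m.
A normal force at the bottom, 3.22 m from the hinge, must supply this moment: P = 76.2214/3.22 = 23.6712 kN.

P ≈ 23.67 kN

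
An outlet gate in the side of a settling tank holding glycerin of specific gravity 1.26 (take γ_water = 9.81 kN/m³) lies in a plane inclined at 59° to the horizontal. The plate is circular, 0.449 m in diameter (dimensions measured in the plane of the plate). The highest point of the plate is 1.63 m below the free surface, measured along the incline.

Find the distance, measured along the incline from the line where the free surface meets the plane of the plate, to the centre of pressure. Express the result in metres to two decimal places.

γ = 1.26 × 9.81 = 12.3606 kN/m³.
Let θ = 59° be the plate's angle to the horizontal; measure y along the incline from where the plane meets the free surface. Vertical depth h = y·sinθ with sinθ = 0.857167.
The centroid is at the centre, 0.2245 m below the top of the plate, so y_c = 1.63 + 0.2245 = 1.8545 m and h_c = 1.8545 × 0.857167 = 1.58962 m.
A = π(0.2245)² = 0.158337 m².
Resultant F = γ·h_c·A = 12.3606 × 1.58962 × 0.158337 = 3.11111 kN.
I_c = πr⁴/4 = π × 0.2245⁴/4 = 0.00199506 m⁴.
Centre of pressure: y_p = y_c + I_c/(y_c·A) = 1.8545 + 0.00199506/(1.8545 × 0.158337) = 1.8545 + 0.00679433 = 1.86129 m along the plane.

y_p = 1.86 m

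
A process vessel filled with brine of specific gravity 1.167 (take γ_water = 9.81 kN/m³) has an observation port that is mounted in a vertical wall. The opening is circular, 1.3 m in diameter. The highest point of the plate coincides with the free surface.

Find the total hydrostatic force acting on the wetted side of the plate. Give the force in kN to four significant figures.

F ≈ 9.877 kN

γ = 1.167 × 9.81 = 11.44827 kN/m³.
The centroid is at the centre, 0.65 m below the top of the plate, so the centroid depth is h_c = 0.65 m.
A = π(0.65)² = 1.32732 m².
Resultant F = γ·h_c·A = 11.44827 × 0.65 × 1.32732 = 9.87709 kN.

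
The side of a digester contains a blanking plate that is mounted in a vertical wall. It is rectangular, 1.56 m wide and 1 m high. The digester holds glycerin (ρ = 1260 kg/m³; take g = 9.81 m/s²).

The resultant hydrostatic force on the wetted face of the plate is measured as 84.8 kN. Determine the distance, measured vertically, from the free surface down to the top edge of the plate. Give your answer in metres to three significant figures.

γ = ρg = 1260 × 9.81 / 1000 = 12.3606 kN/m³.
A = 1.56 × 1 = 1.56 m².
From F = γ·h_c·A, the centroid depth is h_c = 84.8/(12.3606 × 1.56) = 4.39776 m.
The centroid lies 1/2 = 0.5 m below the top edge, so the top edge sits at h_top = 4.39776 − 0.5 = 3.89776 m below the surface.

d_top ≈ 3.90 m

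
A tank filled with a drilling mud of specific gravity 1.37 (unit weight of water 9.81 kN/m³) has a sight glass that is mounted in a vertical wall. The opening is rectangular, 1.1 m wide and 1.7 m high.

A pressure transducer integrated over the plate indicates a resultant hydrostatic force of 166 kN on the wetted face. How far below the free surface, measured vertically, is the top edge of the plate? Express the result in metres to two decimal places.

d_top ≈ 5.76 m

γ = 1.37 × 9.81 = 13.4397 kN/m³.
A = 1.1 × 1.7 = 1.87 m².
From F = γ·h_c·A, the centroid depth is h_c = 166/(13.4397 × 1.87) = 6.60506 m.
The centroid lies 1.7/2 = 0.85 m below the top edge, so the top edge sits at h_top = 6.60506 − 0.85 = 5.75506 m below the surface.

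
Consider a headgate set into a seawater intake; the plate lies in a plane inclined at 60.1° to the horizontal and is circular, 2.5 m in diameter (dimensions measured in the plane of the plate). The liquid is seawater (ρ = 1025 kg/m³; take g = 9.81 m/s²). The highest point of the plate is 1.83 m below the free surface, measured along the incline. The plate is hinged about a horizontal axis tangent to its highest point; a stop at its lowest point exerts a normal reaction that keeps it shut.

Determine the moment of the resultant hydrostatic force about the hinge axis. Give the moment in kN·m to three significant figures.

M ≈ 181 kN·m

γ = ρg = 1025 × 9.81 / 1000 = 10.05525 kN/m³.
Let θ = 60.1° be the plate's angle to the horizontal; measure y along the incline from where the plane meets the free surface. Vertical depth h = y·sinθ with sinθ = 0.866897.
The centroid is at the centre, 1.25 m below the top of the plate, so y_c = 1.83 + 1.25 = 3.08 m and h_c = 3.08 × 0.866897 = 2.67004 m.
A = π(1.25)² = 4.90874 m².
Resultant F = γ·h_c·A = 10.05525 × 2.67004 × 4.90874 = 131.789 kN.
I_c = πr⁴/4 = π × 1.25⁴/4 = 1.91748 m⁴.
Centre of pressure: y_p = y_c + I_c/(y_c·A) = 3.08 + 1.91748/(3.08 × 4.90874) = 3.08 + 0.126827 = 3.20683 m along the plane.
The resultant acts 1.25 + 0.126827 = 1.37683 m (along the plate) below the hinge at the top edge, so the moment about the hinge is M = F × 1.37683 = 131.789 × 1.37683 = 181.451 kN·m.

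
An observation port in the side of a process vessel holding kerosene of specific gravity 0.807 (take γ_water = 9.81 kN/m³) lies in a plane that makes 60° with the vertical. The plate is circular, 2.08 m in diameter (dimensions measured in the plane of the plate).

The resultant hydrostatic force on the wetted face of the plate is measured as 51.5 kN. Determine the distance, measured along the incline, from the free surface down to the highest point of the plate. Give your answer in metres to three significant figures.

y_top ≈ 2.79 m

γ = 0.807 × 9.81 = 7.91667 kN/m³.
A = π(1.04)² = 3.39795 m².
From F = γ·h_c·A, the centroid depth is h_c = 51.5/(7.91667 × 3.39795) = 1.91447 m.
The plate makes 60° with the vertical, i.e. θ = 90° − 60° = 30° to the horizontal. Measuring y along the incline from the free-surface line, vertical depth h = y·sinθ with sinθ = 0.500000.
Along the incline, y_c = h_c/sinθ = 1.91447/0.500000 = 3.82894 m.
The centroid is at the centre, 1.04 m below the top of the plate, so the highest point sits at y_top = 3.82894 − 1.04 = 2.78894 m along the incline.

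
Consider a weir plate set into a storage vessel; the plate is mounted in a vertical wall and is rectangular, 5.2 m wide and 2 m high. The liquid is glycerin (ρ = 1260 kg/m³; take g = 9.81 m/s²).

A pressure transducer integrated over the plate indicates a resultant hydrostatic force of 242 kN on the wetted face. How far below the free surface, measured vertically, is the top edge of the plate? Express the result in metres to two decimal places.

γ = ρg = 1260 × 9.81 / 1000 = 12.3606 kN/m³.
A = 5.2 × 2 = 10.4 m².
From F = γ·h_c·A, the centroid depth is h_c = 242/(12.3606 × 10.4) = 1.88253 m.
The centroid lies 2/2 = 1 m below the top edge, so the top edge sits at h_top = 1.88253 − 1 = 0.88253 m below the surface.

d_top ≈ 0.88 m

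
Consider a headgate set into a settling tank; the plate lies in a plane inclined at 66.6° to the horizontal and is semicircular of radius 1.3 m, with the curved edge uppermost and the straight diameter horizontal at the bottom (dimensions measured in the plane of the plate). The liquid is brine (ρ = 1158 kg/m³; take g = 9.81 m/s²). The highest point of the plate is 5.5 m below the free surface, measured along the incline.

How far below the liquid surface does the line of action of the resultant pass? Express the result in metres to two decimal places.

h_p = 5.75 m

γ = ρg = 1158 × 9.81 / 1000 = 11.35998 kN/m³.
Let θ = 66.6° be the plate's angle to the horizontal; measure y along the incline from where the plane meets the free surface. Vertical depth h = y·sinθ with sinθ = 0.917755.
The centroid lies 4r/(3π) = 0.551737 m above the diameter, so r − 4r/(3π) = 1.3 − 0.551737 = 0.748263 m below the topmost point, so y_c = 5.5 + 0.748263 = 6.24826 m and h_c = 6.24826 × 0.917755 = 5.73437 m.
A = πr²/2 = π × 1.3²/2 = 2.65465 m².
Resultant F = γ·h_c·A = 11.35998 × 5.73437 × 2.65465 = 172.93 kN.
I_c = (π/8 − 8/(9π))·r⁴ = 0.109757 × 1.3⁴ = 0.313477 m⁴.
Centre of pressure: y_p = y_c + I_c/(y_c·A) = 6.24826 + 0.313477/(6.24826 × 2.65465) = 6.24826 + 0.018899 = 6.26716 m along the plane.
Vertically, h_p = y_p·sinθ = 6.26716 × 0.917755 = 5.75172 m.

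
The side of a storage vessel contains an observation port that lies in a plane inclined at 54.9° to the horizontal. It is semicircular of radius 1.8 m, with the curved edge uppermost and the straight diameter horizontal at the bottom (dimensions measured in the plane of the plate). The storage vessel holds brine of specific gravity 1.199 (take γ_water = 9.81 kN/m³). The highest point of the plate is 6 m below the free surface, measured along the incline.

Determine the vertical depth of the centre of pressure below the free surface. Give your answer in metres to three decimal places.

h_p = 5.783 m

γ = 1.199 × 9.81 = 11.76219 kN/m³.
Let θ = 54.9° be the plate's angle to the horizontal; measure y along the incline from where the plane meets the free surface. Vertical depth h = y·sinθ with sinθ = 0.818150.
The centroid lies 4r/(3π) = 0.763944 m above the diameter, so r − 4r/(3π) = 1.8 − 0.763944 = 1.03606 m below the topmost point, so y_c = 6 + 1.03606 = 7.03606 m and h_c = 7.03606 × 0.818150 = 5.75655 m.
A = πr²/2 = π × 1.8²/2 = 5.08938 m².
Resultant F = γ·h_c·A = 11.76219 × 5.75655 × 5.08938 = 344.6 kN.
I_c = (π/8 − 8/(9π))·r⁴ = 0.109757 × 1.8⁴ = 1.15219 m⁴.
Centre of pressure: y_p = y_c + I_c/(y_c·A) = 7.03606 + 1.15219/(7.03606 × 5.08938) = 7.03606 + 0.0321758 = 7.06824 m along the plane.
Vertically, h_p = y_p·sinθ = 7.06824 × 0.818150 = 5.78288 m.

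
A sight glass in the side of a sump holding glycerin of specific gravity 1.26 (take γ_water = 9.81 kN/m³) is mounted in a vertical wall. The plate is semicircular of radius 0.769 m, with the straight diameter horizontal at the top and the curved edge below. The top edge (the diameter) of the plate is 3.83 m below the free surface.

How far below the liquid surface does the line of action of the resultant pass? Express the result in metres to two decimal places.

h_p = 4.17 m

γ = 1.26 × 9.81 = 12.3606 kN/m³.
The centroid of a semicircle lies 4r/(3π) = 0.326374 m from the diameter, here below the top edge, so the centroid depth is h_c = 3.83 + 0.326374 = 4.15637 m.
A = πr²/2 = π × 0.769²/2 = 0.928908 m².
Resultant F = γ·h_c·A = 12.3606 × 4.15637 × 0.928908 = 47.7229 kN.
I_c = (π/8 − 8/(9π))·r⁴ = 0.109757 × 0.769⁴ = 0.0383829 m⁴.
Centre of pressure: y_p = y_c + I_c/(y_c·A) = 4.15637 + 0.0383829/(4.15637 × 0.928908) = 4.15637 + 0.00994148 = 4.16631 m along the plane.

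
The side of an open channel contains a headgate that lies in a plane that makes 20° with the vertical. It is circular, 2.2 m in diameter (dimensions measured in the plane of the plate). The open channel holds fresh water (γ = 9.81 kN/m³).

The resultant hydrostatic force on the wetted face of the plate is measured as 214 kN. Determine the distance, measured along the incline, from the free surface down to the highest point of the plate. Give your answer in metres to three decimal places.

y_top ≈ 5.007 m

γ = 9.81 kN/m³.
A = π(1.1)² = 3.80133 m².
From F = γ·h_c·A, the centroid depth is h_c = 214/(9.81 × 3.80133) = 5.73864 m.
The plate makes 20° with the vertical, i.e. θ = 90° − 20° = 70° to the horizontal. Measuring y along the incline from the free-surface line, vertical depth h = y·sinθ with sinθ = 0.939693.
Along the incline, y_c = h_c/sinθ = 5.73864/0.939693 = 6.10693 m.
The centroid is at the centre, 1.1 m below the top of the plate, so the highest point sits at y_top = 6.10693 − 1.1 = 5.00693 m along the incline.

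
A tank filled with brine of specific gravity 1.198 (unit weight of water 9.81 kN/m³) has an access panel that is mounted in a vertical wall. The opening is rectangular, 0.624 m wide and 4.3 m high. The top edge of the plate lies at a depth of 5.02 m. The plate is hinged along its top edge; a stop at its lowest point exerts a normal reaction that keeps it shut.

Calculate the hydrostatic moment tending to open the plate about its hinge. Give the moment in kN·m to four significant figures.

γ = 1.198 × 9.81 = 11.75238 kN/m³.
The centroid lies 4.3/2 = 2.15 m below the top edge, so the centroid depth is h_c = 5.02 + 2.15 = 7.17 m.
A = 0.624 × 4.3 = 2.6832 m².
Resultant F = γ·h_c·A = 11.75238 × 7.17 × 2.6832 = 226.099 kN.
I_c = b·h³/12 = 0.624 × 4.3³/12 = 4.13436 m⁴.
Centre of pressure: y_p = y_c + I_c/(y_c·A) = 7.17 + 4.13436/(7.17 × 2.6832) = 7.17 + 0.2149 = 7.3849 m along the plane.
The resultant acts 2.15 + 0.2149 = 2.3649 m (along the plate) below the hinge at the top edge, so the moment about the hinge is M = F × 2.3649 = 226.099 × 2.3649 = 534.702 kN·m.

M ≈ 534.7 kN·m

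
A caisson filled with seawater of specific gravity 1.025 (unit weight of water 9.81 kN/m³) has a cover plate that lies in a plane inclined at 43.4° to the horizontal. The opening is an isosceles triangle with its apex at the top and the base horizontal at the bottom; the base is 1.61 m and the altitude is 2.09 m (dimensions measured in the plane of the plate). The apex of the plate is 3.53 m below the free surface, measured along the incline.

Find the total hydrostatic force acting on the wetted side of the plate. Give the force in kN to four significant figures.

γ = 1.025 × 9.81 = 10.05525 kN/m³.
Let θ = 43.4° be the plate's angle to the horizontal; measure y along the incline from where the plane meets the free surface. Vertical depth h = y·sinθ with sinθ = 0.687088.
With the apex up, the centroid sits 2h/3 = 2 × 2.09/3 = 1.39333 m below the apex, so y_c = 3.53 + 1.39333 = 4.92333 m and h_c = 4.92333 × 0.687088 = 3.38276 m.
A = ½ × 1.61 × 2.09 = 1.68245 m².
Resultant F = γ·h_c·A = 10.05525 × 3.38276 × 1.68245 = 57.2277 kN.

F ≈ 57.23 kN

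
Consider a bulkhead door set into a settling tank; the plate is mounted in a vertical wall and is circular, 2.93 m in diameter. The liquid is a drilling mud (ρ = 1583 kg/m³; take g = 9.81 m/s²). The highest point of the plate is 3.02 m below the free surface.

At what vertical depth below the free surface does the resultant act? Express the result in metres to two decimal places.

h_p = 4.60 m

γ = ρg = 1583 × 9.81 / 1000 = 15.52923 kN/m³.
The centroid is at the centre, 1.465 m below the top of the plate, so the centroid depth is h_c = 3.02 + 1.465 = 4.485 m.
A = π(1.465)² = 6.74256 m².
Resultant F = γ·h_c·A = 15.52923 × 4.485 × 6.74256 = 469.61 kN.
I_c = πr⁴/4 = π × 1.465⁴/4 = 3.61777 m⁴.
Centre of pressure: y_p = y_c + I_c/(y_c·A) = 4.485 + 3.61777/(4.485 × 6.74256) = 4.485 + 0.119634 = 4.60463 m along the plane.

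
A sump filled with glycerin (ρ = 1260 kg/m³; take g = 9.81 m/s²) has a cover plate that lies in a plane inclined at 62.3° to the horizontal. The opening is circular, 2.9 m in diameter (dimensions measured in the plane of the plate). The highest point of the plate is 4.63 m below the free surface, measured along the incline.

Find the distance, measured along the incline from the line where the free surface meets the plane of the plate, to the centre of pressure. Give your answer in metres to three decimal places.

y_p = 6.166 m

γ = ρg = 1260 × 9.81 / 1000 = 12.3606 kN/m³.
Let θ = 62.3° be the plate's angle to the horizontal; measure y along the incline from where the plane meets the free surface. Vertical depth h = y·sinθ with sinθ = 0.885394.
The centroid is at the centre, 1.45 m below the top of the plate, so y_c = 4.63 + 1.45 = 6.08 m and h_c = 6.08 × 0.885394 = 5.3832 m.
A = π(1.45)² = 6.6052 m².
Resultant F = γ·h_c·A = 12.3606 × 5.3832 × 6.6052 = 439.507 kN.
I_c = πr⁴/4 = π × 1.45⁴/4 = 3.47186 m⁴.
Centre of pressure: y_p = y_c + I_c/(y_c·A) = 6.08 + 3.47186/(6.08 × 6.6052) = 6.08 + 0.0864515 = 6.16645 m along the plane.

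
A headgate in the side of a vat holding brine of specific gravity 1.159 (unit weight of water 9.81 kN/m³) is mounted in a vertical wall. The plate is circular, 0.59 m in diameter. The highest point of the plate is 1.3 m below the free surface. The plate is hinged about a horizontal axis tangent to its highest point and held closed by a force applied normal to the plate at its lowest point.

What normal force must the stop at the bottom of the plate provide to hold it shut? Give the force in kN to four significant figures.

P ≈ 2.594 kN

γ = 1.159 × 9.81 = 11.36979 kN/m³.
The centroid is at the centre, 0.295 m below the top of the plate, so the centroid depth is h_c = 1.3 + 0.295 = 1.595 m.
A = π(0.295)² = 0.273397 m².
Resultant F = γ·h_c·A = 11.36979 × 1.595 × 0.273397 = 4.958 kN.
I_c = πr⁴/4 = π × 0.295⁴/4 = 0.0059481 m⁴.
Centre of pressure: y_p = y_c + I_c/(y_c·A) = 1.595 + 0.0059481/(1.595 × 0.273397) = 1.595 + 0.0136403 = 1.60864 m along the plane.
The resultant acts 0.295 + 0.0136403 = 0.30864 m (along the plate) below the hinge at the top edge, so the moment about the hinge is M = F × 0.30864 = 4.958 × 0.30864 = 1.53024 kN·m.
A normal force at the bottom, 0.59 m from the hinge, must supply this moment: P = 1.53024/0.59 = 2.59363 kN.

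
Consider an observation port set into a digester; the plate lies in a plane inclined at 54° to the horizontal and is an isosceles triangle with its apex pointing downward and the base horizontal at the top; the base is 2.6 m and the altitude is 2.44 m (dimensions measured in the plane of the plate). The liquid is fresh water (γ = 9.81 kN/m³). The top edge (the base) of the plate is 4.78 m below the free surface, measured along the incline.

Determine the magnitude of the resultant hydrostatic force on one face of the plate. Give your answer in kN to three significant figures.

F ≈ 141 kN

γ = 9.81 kN/m³.
Let θ = 54° be the plate's angle to the horizontal; measure y along the incline from where the plane meets the free surface. Vertical depth h = y·sinθ with sinθ = 0.809017.
With the apex down, the centroid sits h/3 = 2.44/3 = 0.813333 m below the base (the top edge), so y_c = 4.78 + 0.813333 = 5.59333 m and h_c = 5.59333 × 0.809017 = 4.5251 m.
A = ½ × 2.6 × 2.44 = 3.172 m².
Resultant F = γ·h_c·A = 9.81 × 4.5251 × 3.172 = 140.809 kN.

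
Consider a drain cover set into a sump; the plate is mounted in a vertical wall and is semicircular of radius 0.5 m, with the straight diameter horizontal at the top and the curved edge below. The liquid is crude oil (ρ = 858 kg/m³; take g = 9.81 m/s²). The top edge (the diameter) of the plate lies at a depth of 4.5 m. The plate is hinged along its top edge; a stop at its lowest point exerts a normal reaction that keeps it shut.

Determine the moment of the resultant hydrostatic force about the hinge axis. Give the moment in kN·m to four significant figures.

γ = ρg = 858 × 9.81 / 1000 = 8.41698 kN/m³.
The centroid of a semicircle lies 4r/(3π) = 0.212207 m from the diameter, here below the top edge, so the centroid depth is h_c = 4.5 + 0.212207 = 4.71221 m.
A = πr²/2 = π × 0.5²/2 = 0.392699 m².
Resultant F = γ·h_c·A = 8.41698 × 4.71221 × 0.392699 = 15.5755 kN.
I_c = (π/8 − 8/(9π))·r⁴ = 0.109757 × 0.5⁴ = 0.00685981 m⁴.
Centre of pressure: y_p = y_c + I_c/(y_c·A) = 4.71221 + 0.00685981/(4.71221 × 0.392699) = 4.71221 + 0.00370704 = 4.71592 m along the plane.
The resultant acts 0.212207 + 0.00370704 = 0.215914 m (along the plate) below the hinge at the top edge, so the moment about the hinge is M = F × 0.215914 = 15.5755 × 0.215914 = 3.36297 kN·m.

M ≈ 3.363 kN·m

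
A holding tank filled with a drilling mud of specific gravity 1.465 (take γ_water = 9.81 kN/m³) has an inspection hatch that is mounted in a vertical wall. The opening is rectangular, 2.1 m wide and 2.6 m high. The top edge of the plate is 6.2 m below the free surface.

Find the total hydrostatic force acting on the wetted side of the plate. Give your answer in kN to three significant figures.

F ≈ 589 kN

γ = 1.465 × 9.81 = 14.37165 kN/m³.
The centroid lies 2.6/2 = 1.3 m below the top edge, so the centroid depth is h_c = 6.2 + 1.3 = 7.5 m.
A = 2.1 × 2.6 = 5.46 m².
Resultant F = γ·h_c·A = 14.37165 × 7.5 × 5.46 = 588.519 kN.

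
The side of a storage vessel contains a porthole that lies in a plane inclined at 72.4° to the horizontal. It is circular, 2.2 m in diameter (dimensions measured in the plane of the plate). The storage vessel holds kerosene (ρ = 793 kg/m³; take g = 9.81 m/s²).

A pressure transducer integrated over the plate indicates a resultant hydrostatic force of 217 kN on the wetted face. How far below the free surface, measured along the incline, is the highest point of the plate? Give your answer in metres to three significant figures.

y_top ≈ 6.60 m

γ = ρg = 793 × 9.81 / 1000 = 7.77933 kN/m³.
A = π(1.1)² = 3.80133 m².
From F = γ·h_c·A, the centroid depth is h_c = 217/(7.77933 × 3.80133) = 7.33807 m.
Let θ = 72.4° be the plate's angle to the horizontal; measure y along the incline from where the plane meets the free surface. Vertical depth h = y·sinθ with sinθ = 0.953191.
Along the incline, y_c = h_c/sinθ = 7.33807/0.953191 = 7.69843 m.
The centroid is at the centre, 1.1 m below the top of the plate, so the highest point sits at y_top = 7.69843 − 1.1 = 6.59843 m along the incline.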